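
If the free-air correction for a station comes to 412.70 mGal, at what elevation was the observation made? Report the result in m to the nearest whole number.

1337

h = 412.70 / 0.3086 = 1337.33 m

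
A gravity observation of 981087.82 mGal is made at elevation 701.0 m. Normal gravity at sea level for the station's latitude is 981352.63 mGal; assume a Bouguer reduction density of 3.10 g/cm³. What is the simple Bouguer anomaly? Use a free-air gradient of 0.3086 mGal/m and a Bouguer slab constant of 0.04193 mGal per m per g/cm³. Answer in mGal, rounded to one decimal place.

Free-air correction = 0.3086 × 701.0 = 216.33 mGal
Free-air anomaly = 981087.82 − 981352.63 + (216.33) = -48.48 mGal
Bouguer slab correction = 0.04193 × 3.10 × 701.0 = 91.12 mGal
Simple Bouguer anomaly = -48.48 − (91.12) = -139.60 mGal

-139.6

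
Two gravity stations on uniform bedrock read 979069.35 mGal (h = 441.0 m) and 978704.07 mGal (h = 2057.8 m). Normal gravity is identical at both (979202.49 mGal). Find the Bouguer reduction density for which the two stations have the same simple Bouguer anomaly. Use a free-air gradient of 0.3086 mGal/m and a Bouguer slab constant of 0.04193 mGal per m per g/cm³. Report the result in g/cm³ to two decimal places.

Δg_obs = 978704.07 − 979069.35 = -365.28 mGal over Δh = 2057.8 − 441.0 = 1616.8 m
Equal Bouguer anomalies ⇒ Δg_obs + (0.3086 − 0.04193ρ)·Δh = 0
0.3086 − 0.04193ρ = −Δg_obs/Δh = 0.22593
ρ = (0.3086 − 0.22593) / 0.04193 = 1.97 g/cm³

1.97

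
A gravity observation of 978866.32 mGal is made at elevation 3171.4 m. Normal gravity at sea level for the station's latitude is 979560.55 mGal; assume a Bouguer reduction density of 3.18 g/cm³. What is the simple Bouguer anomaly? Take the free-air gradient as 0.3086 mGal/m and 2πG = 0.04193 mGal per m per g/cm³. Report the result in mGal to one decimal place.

-138.4

Free-air correction = 0.3086 × 3171.4 = 978.69 mGal
Free-air anomaly = 978866.32 − 979560.55 + (978.69) = 284.46 mGal
Bouguer slab correction = 0.04193 × 3.18 × 3171.4 = 422.87 mGal
Simple Bouguer anomaly = 284.46 − (422.87) = -138.41 mGal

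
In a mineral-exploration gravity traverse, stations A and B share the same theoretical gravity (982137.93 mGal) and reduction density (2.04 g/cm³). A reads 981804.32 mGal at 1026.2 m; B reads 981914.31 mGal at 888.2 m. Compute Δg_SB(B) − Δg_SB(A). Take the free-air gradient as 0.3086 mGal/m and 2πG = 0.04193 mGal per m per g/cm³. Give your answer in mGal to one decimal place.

79.2

Δg_SB(A) = 981804.32 − 982137.93 + 0.3086×1026.2 − 0.04193×2.04×1026.2 = -104.70 mGal
Δg_SB(B) = 981914.31 − 982137.93 + 0.3086×888.2 − 0.04193×2.04×888.2 = -25.50 mGal
Difference = -25.50 − (-104.70) = 79.20 mGal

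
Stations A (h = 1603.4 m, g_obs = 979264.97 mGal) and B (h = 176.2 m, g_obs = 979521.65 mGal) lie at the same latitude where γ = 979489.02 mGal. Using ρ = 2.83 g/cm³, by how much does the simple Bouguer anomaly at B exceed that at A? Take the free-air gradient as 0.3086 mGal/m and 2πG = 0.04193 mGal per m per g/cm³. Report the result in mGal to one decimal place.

-14.4

Δg_SB(A) = 979264.97 − 979489.02 + 0.3086×1603.4 − 0.04193×2.83×1603.4 = 80.50 mGal
Δg_SB(B) = 979521.65 − 979489.02 + 0.3086×176.2 − 0.04193×2.83×176.2 = 66.10 mGal
Difference = 66.10 − (80.50) = -14.40 mGal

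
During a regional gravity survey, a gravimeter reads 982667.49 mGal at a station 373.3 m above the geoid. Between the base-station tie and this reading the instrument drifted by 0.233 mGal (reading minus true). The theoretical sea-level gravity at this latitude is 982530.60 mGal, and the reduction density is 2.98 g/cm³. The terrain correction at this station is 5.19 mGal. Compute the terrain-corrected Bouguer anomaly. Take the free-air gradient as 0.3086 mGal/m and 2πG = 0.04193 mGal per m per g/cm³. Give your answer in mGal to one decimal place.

Drift-corrected reading = 982667.49 − (0.233) = 982667.257 mGal
Free-air correction = 0.3086 × 373.3 = 115.20 mGal
Free-air anomaly = 982667.257 − 982530.60 + (115.20) = 251.857 mGal
Bouguer slab correction = 0.04193 × 2.98 × 373.3 = 46.64 mGal
Simple Bouguer anomaly = 251.857 − (46.64) = 205.217 mGal
Complete Bouguer anomaly = 205.217 + 5.19 = 210.407 mGal

210.4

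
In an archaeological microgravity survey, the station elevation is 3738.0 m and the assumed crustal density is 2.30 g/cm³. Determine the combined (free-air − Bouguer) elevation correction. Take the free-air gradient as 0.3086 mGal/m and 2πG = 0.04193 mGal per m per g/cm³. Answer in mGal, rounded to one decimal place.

793.1

Combined gradient = 0.3086 − 0.04193 × 2.30 = 0.2121610 mGal/m
Combined elevation correction = 0.2121610 × 3738.0 = 793.1 mGal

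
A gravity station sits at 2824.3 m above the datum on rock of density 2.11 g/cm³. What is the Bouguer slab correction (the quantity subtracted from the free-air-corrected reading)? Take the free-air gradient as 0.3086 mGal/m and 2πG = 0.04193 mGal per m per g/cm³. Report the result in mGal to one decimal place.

249.9

Bouguer slab correction = 0.04193 × 2.11 × 2824.3 = 249.9 mGal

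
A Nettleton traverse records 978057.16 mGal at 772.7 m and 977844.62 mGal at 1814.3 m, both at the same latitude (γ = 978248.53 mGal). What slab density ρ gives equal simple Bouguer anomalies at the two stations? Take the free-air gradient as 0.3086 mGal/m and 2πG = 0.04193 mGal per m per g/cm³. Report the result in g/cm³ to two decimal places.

Δg_obs = 977844.62 − 978057.16 = -212.54 mGal over Δh = 1814.3 − 772.7 = 1041.6 m
Equal Bouguer anomalies ⇒ Δg_obs + (0.3086 − 0.04193ρ)·Δh = 0
0.3086 − 0.04193ρ = −Δg_obs/Δh = 0.20405
ρ = (0.3086 − 0.20405) / 0.04193 = 2.49 g/cm³

2.49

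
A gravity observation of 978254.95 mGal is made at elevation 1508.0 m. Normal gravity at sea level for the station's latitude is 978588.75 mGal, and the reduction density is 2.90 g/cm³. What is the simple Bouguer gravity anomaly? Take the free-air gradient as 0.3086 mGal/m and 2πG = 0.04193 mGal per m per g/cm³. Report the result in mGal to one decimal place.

Free-air correction = 0.3086 × 1508.0 = 465.37 mGal
Free-air anomaly = 978254.95 − 978588.75 + (465.37) = 131.57 mGal
Bouguer slab correction = 0.04193 × 2.90 × 1508.0 = 183.37 mGal
Simple Bouguer anomaly = 131.57 − (183.37) = -51.80 mGal

-51.8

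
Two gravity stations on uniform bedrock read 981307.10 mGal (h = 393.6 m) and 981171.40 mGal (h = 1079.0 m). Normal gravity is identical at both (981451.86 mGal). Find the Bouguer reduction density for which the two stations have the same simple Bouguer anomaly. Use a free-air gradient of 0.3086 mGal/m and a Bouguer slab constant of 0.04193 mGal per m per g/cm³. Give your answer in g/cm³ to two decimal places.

Δg_obs = 981171.40 − 981307.10 = -135.70 mGal over Δh = 1079.0 − 393.6 = 685.4 m
Equal Bouguer anomalies ⇒ Δg_obs + (0.3086 − 0.04193ρ)·Δh = 0
0.3086 − 0.04193ρ = −Δg_obs/Δh = 0.19799
ρ = (0.3086 − 0.19799) / 0.04193 = 2.64 g/cm³

2.64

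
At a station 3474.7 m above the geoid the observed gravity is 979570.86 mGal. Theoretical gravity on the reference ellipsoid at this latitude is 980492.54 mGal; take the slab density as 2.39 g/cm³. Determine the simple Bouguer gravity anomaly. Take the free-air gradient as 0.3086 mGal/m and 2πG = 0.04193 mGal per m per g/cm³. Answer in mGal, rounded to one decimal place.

-197.6

Free-air correction = 0.3086 × 3474.7 = 1072.29 mGal
Free-air anomaly = 979570.86 − 980492.54 + (1072.29) = 150.61 mGal
Bouguer slab correction = 0.04193 × 2.39 × 3474.7 = 348.21 mGal
Simple Bouguer anomaly = 150.61 − (348.21) = -197.60 mGal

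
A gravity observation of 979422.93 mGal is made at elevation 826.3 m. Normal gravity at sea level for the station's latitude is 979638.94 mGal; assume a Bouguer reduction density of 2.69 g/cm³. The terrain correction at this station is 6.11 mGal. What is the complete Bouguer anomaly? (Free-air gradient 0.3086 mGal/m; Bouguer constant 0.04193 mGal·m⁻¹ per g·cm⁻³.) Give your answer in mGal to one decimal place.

Free-air correction = 0.3086 × 826.3 = 255.00 mGal
Free-air anomaly = 979422.93 − 979638.94 + (255.00) = 38.99 mGal
Bouguer slab correction = 0.04193 × 2.69 × 826.3 = 93.20 mGal
Simple Bouguer anomaly = 38.99 − (93.20) = -54.21 mGal
Complete Bouguer anomaly = -54.21 + 6.11 = -48.10 mGal

-48.1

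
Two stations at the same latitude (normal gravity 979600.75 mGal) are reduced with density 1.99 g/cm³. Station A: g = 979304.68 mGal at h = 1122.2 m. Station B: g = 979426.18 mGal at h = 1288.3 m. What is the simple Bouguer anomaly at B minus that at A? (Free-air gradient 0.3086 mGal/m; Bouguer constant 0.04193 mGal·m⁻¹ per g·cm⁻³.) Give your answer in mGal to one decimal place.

Δg_SB(A) = 979304.68 − 979600.75 + 0.3086×1122.2 − 0.04193×1.99×1122.2 = -43.40 mGal
Δg_SB(B) = 979426.18 − 979600.75 + 0.3086×1288.3 − 0.04193×1.99×1288.3 = 115.50 mGal
Difference = 115.50 − (-43.40) = 158.90 mGal

158.9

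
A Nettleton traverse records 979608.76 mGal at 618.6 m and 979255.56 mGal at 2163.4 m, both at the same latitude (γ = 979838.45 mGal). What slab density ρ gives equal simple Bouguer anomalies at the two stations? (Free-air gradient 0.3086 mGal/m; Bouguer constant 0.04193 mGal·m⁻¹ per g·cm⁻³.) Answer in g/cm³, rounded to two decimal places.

Δg_obs = 979255.56 − 979608.76 = -353.20 mGal over Δh = 2163.4 − 618.6 = 1544.8 m
Equal Bouguer anomalies ⇒ Δg_obs + (0.3086 − 0.04193ρ)·Δh = 0
0.3086 − 0.04193ρ = −Δg_obs/Δh = 0.22864
ρ = (0.3086 − 0.22864) / 0.04193 = 1.91 g/cm³

1.91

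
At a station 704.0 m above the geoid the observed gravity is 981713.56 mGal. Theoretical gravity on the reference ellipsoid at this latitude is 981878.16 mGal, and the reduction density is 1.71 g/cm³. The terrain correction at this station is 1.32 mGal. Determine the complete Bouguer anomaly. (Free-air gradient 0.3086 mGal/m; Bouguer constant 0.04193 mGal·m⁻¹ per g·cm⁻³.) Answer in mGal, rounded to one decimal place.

3.5

Free-air correction = 0.3086 × 704.0 = 217.25 mGal
Free-air anomaly = 981713.56 − 981878.16 + (217.25) = 52.65 mGal
Bouguer slab correction = 0.04193 × 1.71 × 704.0 = 50.48 mGal
Simple Bouguer anomaly = 52.65 − (50.48) = 2.17 mGal
Complete Bouguer anomaly = 2.17 + 1.32 = 3.49 mGal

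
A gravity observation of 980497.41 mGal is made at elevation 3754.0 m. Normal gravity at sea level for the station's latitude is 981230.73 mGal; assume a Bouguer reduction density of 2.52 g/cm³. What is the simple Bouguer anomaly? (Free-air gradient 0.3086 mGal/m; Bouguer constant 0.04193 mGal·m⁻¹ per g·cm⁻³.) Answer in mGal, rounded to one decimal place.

28.5

Free-air correction = 0.3086 × 3754.0 = 1158.48 mGal
Free-air anomaly = 980497.41 − 981230.73 + (1158.48) = 425.16 mGal
Bouguer slab correction = 0.04193 × 2.52 × 3754.0 = 396.66 mGal
Simple Bouguer anomaly = 425.16 − (396.66) = 28.50 mGal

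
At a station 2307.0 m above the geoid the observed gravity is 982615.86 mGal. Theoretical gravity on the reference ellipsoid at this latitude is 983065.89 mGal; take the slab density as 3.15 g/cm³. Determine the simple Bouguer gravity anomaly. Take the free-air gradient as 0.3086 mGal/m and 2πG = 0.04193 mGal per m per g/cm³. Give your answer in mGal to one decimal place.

Free-air correction = 0.3086 × 2307.0 = 711.94 mGal
Free-air anomaly = 982615.86 − 983065.89 + (711.94) = 261.91 mGal
Bouguer slab correction = 0.04193 × 3.15 × 2307.0 = 304.71 mGal
Simple Bouguer anomaly = 261.91 − (304.71) = -42.80 mGal

-42.8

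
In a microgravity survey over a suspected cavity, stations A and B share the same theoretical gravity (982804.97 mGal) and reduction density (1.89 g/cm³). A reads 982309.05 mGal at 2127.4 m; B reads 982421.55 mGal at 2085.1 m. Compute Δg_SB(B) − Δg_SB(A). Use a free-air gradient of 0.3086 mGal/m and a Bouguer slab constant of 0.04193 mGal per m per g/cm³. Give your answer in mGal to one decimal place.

102.8

Δg_SB(A) = 982309.05 − 982804.97 + 0.3086×2127.4 − 0.04193×1.89×2127.4 = -8.00 mGal
Δg_SB(B) = 982421.55 − 982804.97 + 0.3086×2085.1 − 0.04193×1.89×2085.1 = 94.80 mGal
Difference = 94.80 − (-8.00) = 102.80 mGal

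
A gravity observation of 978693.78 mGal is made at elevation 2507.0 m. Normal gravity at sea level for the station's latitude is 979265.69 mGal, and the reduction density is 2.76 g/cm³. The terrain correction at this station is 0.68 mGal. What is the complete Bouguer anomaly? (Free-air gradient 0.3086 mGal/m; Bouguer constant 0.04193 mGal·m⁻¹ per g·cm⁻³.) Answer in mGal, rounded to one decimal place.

-87.7

Free-air correction = 0.3086 × 2507.0 = 773.66 mGal
Free-air anomaly = 978693.78 − 979265.69 + (773.66) = 201.75 mGal
Bouguer slab correction = 0.04193 × 2.76 × 2507.0 = 290.13 mGal
Simple Bouguer anomaly = 201.75 − (290.13) = -88.38 mGal
Complete Bouguer anomaly = -88.38 + 0.68 = -87.70 mGal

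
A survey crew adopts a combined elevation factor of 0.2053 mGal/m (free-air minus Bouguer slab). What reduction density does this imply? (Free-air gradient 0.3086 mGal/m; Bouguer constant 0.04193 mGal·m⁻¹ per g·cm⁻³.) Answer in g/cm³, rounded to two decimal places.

0.2053 = 0.3086 − 0.04193 × ρ
ρ = (0.3086 − 0.2053) / 0.04193 = 2.46 g/cm³

2.46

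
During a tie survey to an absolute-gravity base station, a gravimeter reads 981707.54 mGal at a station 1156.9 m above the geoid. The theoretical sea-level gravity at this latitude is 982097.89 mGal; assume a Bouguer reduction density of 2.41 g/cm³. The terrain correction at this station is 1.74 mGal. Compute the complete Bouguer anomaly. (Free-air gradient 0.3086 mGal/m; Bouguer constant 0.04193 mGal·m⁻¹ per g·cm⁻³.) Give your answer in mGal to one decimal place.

-148.5

Free-air correction = 0.3086 × 1156.9 = 357.02 mGal
Free-air anomaly = 981707.54 − 982097.89 + (357.02) = -33.33 mGal
Bouguer slab correction = 0.04193 × 2.41 × 1156.9 = 116.91 mGal
Simple Bouguer anomaly = -33.33 − (116.91) = -150.24 mGal
Complete Bouguer anomaly = -150.24 + 1.74 = -148.50 mGal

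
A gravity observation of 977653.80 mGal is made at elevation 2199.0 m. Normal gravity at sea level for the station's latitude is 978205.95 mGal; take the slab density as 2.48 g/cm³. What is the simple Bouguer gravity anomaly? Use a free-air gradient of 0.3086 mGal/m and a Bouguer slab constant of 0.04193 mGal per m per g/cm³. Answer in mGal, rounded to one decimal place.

Free-air correction = 0.3086 × 2199.0 = 678.61 mGal
Free-air anomaly = 977653.80 − 978205.95 + (678.61) = 126.46 mGal
Bouguer slab correction = 0.04193 × 2.48 × 2199.0 = 228.67 mGal
Simple Bouguer anomaly = 126.46 − (228.67) = -102.21 mGal

-102.2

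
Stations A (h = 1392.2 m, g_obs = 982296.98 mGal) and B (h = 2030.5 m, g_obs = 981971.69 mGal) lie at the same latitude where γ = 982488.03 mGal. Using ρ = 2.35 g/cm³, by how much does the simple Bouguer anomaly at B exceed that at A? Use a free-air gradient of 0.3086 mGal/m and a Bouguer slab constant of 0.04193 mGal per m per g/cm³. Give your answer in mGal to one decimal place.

-191.2

Δg_SB(A) = 982296.98 − 982488.03 + 0.3086×1392.2 − 0.04193×2.35×1392.2 = 101.40 mGal
Δg_SB(B) = 981971.69 − 982488.03 + 0.3086×2030.5 − 0.04193×2.35×2030.5 = -89.80 mGal
Difference = -89.80 − (101.40) = -191.20 mGal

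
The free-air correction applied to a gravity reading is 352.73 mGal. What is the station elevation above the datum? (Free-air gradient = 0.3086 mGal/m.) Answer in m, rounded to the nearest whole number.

1143

h = 352.73 / 0.3086 = 1143.00 m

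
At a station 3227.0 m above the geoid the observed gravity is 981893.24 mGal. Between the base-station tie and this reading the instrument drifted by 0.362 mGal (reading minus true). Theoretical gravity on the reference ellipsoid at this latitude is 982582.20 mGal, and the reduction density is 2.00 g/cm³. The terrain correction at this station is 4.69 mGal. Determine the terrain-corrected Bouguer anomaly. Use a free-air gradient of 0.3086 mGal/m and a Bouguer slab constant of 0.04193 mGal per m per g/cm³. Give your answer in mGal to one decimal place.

Drift-corrected reading = 981893.24 − (0.362) = 981892.878 mGal
Free-air correction = 0.3086 × 3227.0 = 995.85 mGal
Free-air anomaly = 981892.878 − 982582.20 + (995.85) = 306.528 mGal
Bouguer slab correction = 0.04193 × 2.00 × 3227.0 = 270.62 mGal
Simple Bouguer anomaly = 306.528 − (270.62) = 35.908 mGal
Complete Bouguer anomaly = 35.908 + 4.69 = 40.598 mGal

40.6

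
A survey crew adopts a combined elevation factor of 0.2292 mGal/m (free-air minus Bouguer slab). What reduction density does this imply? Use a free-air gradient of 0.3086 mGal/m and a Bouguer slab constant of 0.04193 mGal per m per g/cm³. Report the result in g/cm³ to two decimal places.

0.2292 = 0.3086 − 0.04193 × ρ
ρ = (0.3086 − 0.2292) / 0.04193 = 1.89 g/cm³

1.89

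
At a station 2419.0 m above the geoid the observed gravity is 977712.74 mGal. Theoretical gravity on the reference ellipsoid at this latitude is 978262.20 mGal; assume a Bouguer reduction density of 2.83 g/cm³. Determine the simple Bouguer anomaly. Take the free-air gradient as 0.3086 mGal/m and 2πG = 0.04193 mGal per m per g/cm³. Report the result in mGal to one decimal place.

-90.0

Free-air correction = 0.3086 × 2419.0 = 746.50 mGal
Free-air anomaly = 977712.74 − 978262.20 + (746.50) = 197.04 mGal
Bouguer slab correction = 0.04193 × 2.83 × 2419.0 = 287.04 mGal
Simple Bouguer anomaly = 197.04 − (287.04) = -90.00 mGal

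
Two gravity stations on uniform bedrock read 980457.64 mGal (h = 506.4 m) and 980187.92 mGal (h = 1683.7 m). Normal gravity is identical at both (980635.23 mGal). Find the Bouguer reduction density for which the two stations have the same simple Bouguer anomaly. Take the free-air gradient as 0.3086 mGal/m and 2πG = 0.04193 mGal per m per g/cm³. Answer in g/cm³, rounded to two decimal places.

1.90

Δg_obs = 980187.92 − 980457.64 = -269.72 mGal over Δh = 1683.7 − 506.4 = 1177.3 m
Equal Bouguer anomalies ⇒ Δg_obs + (0.3086 − 0.04193ρ)·Δh = 0
0.3086 − 0.04193ρ = −Δg_obs/Δh = 0.22910
ρ = (0.3086 − 0.22910) / 0.04193 = 1.90 g/cm³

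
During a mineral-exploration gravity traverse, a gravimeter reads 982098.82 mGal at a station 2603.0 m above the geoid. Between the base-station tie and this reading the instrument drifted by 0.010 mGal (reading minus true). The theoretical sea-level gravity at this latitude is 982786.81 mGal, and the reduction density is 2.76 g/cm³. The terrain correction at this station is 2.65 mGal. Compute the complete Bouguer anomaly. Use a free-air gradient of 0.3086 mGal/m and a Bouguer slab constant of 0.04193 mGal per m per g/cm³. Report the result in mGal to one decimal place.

-183.3

Drift-corrected reading = 982098.82 − (0.010) = 982098.810 mGal
Free-air correction = 0.3086 × 2603.0 = 803.29 mGal
Free-air anomaly = 982098.810 − 982786.81 + (803.29) = 115.290 mGal
Bouguer slab correction = 0.04193 × 2.76 × 2603.0 = 301.24 mGal
Simple Bouguer anomaly = 115.290 − (301.24) = -185.950 mGal
Complete Bouguer anomaly = -185.950 + 2.65 = -183.300 mGal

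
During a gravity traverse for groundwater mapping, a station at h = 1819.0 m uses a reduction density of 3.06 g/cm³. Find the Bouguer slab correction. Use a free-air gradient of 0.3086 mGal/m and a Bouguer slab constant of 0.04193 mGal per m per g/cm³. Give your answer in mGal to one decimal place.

Bouguer slab correction = 0.04193 × 3.06 × 1819.0 = 233.4 mGal

233.4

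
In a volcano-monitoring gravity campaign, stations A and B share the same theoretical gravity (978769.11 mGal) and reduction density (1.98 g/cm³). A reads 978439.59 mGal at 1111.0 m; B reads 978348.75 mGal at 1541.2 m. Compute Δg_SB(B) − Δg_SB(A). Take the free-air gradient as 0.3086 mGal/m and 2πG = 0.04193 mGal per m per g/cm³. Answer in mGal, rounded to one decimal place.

6.2

Δg_SB(A) = 978439.59 − 978769.11 + 0.3086×1111.0 − 0.04193×1.98×1111.0 = -78.90 mGal
Δg_SB(B) = 978348.75 − 978769.11 + 0.3086×1541.2 − 0.04193×1.98×1541.2 = -72.70 mGal
Difference = -72.70 − (-78.90) = 6.20 mGal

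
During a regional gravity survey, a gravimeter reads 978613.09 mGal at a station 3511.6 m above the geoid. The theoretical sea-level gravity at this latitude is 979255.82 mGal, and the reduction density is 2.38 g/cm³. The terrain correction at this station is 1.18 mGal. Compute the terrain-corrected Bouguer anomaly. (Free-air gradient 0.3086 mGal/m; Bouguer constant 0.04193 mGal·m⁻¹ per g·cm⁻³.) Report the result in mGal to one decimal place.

Free-air correction = 0.3086 × 3511.6 = 1083.68 mGal
Free-air anomaly = 978613.09 − 979255.82 + (1083.68) = 440.95 mGal
Bouguer slab correction = 0.04193 × 2.38 × 3511.6 = 350.43 mGal
Simple Bouguer anomaly = 440.95 − (350.43) = 90.52 mGal
Complete Bouguer anomaly = 90.52 + 1.18 = 91.70 mGal

91.7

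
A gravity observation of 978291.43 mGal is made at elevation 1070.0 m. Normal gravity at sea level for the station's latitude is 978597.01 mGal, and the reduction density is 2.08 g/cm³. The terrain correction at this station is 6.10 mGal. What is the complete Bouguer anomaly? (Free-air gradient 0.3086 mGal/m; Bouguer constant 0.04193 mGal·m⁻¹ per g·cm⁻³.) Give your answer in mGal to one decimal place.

-62.6

Free-air correction = 0.3086 × 1070.0 = 330.20 mGal
Free-air anomaly = 978291.43 − 978597.01 + (330.20) = 24.62 mGal
Bouguer slab correction = 0.04193 × 2.08 × 1070.0 = 93.32 mGal
Simple Bouguer anomaly = 24.62 − (93.32) = -68.70 mGal
Complete Bouguer anomaly = -68.70 + 6.10 = -62.60 mGal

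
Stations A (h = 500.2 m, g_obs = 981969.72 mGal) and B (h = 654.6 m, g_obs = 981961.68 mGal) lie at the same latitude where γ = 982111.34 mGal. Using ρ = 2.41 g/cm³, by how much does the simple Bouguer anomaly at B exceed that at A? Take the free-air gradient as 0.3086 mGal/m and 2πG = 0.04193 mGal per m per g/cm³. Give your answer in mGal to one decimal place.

Δg_SB(A) = 981969.72 − 982111.34 + 0.3086×500.2 − 0.04193×2.41×500.2 = -37.80 mGal
Δg_SB(B) = 981961.68 − 982111.34 + 0.3086×654.6 − 0.04193×2.41×654.6 = -13.80 mGal
Difference = -13.80 − (-37.80) = 24.00 mGal

24.0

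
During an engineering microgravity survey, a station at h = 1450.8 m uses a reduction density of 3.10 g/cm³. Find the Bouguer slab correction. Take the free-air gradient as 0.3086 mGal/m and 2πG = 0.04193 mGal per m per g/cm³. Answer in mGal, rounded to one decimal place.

188.6

Bouguer slab correction = 0.04193 × 3.10 × 1450.8 = 188.6 mGal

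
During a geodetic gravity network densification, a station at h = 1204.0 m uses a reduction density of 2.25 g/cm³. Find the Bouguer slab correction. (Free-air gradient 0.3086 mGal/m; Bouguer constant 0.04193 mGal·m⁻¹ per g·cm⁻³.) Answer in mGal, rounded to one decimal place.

113.6

Bouguer slab correction = 0.04193 × 2.25 × 1204.0 = 113.6 mGal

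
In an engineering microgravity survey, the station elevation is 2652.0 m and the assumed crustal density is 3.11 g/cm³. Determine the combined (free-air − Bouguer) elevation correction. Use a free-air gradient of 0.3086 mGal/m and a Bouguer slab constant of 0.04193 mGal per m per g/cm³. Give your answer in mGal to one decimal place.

472.6

Combined gradient = 0.3086 − 0.04193 × 3.11 = 0.1781977 mGal/m
Combined elevation correction = 0.1781977 × 2652.0 = 472.6 mGal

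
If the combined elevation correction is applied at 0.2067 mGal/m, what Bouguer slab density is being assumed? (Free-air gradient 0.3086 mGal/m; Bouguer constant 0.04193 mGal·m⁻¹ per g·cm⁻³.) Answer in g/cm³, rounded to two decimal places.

0.2067 = 0.3086 − 0.04193 × ρ
ρ = (0.3086 − 0.2067) / 0.04193 = 2.43 g/cm³

2.43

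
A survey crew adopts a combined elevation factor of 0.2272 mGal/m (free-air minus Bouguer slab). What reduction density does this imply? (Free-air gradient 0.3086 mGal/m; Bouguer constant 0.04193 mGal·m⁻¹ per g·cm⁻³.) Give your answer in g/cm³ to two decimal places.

1.94

0.2272 = 0.3086 − 0.04193 × ρ
ρ = (0.3086 − 0.2272) / 0.04193 = 1.94 g/cm³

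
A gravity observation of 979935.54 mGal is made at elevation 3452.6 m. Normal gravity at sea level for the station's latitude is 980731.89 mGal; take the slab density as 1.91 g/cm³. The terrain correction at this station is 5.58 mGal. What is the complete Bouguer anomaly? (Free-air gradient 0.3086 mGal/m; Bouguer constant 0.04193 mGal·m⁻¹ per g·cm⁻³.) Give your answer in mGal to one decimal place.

-1.8

Free-air correction = 0.3086 × 3452.6 = 1065.47 mGal
Free-air anomaly = 979935.54 − 980731.89 + (1065.47) = 269.12 mGal
Bouguer slab correction = 0.04193 × 1.91 × 3452.6 = 276.51 mGal
Simple Bouguer anomaly = 269.12 − (276.51) = -7.39 mGal
Complete Bouguer anomaly = -7.39 + 5.58 = -1.81 mGal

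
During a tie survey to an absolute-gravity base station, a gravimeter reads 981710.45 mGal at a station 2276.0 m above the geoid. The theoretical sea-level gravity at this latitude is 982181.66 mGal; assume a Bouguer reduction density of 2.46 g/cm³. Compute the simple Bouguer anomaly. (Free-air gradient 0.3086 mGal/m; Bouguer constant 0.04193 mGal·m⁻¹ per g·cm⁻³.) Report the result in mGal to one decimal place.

Free-air correction = 0.3086 × 2276.0 = 702.37 mGal
Free-air anomaly = 981710.45 − 982181.66 + (702.37) = 231.16 mGal
Bouguer slab correction = 0.04193 × 2.46 × 2276.0 = 234.76 mGal
Simple Bouguer anomaly = 231.16 − (234.76) = -3.60 mGal

-3.6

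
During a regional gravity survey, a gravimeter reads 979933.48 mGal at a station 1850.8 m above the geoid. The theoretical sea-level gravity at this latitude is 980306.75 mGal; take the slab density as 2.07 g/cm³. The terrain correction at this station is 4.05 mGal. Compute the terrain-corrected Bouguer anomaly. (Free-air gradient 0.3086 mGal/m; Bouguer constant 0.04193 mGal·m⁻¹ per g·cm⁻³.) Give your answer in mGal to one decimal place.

41.3

Free-air correction = 0.3086 × 1850.8 = 571.16 mGal
Free-air anomaly = 979933.48 − 980306.75 + (571.16) = 197.89 mGal
Bouguer slab correction = 0.04193 × 2.07 × 1850.8 = 160.64 mGal
Simple Bouguer anomaly = 197.89 − (160.64) = 37.25 mGal
Complete Bouguer anomaly = 37.25 + 4.05 = 41.30 mGal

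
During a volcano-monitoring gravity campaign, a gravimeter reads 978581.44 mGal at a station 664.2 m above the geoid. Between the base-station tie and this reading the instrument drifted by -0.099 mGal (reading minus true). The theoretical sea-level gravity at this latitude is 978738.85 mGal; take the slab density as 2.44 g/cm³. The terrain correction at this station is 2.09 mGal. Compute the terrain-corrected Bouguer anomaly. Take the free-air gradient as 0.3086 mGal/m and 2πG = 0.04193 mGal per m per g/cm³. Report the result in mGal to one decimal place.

-18.2

Drift-corrected reading = 978581.44 − (-0.099) = 978581.539 mGal
Free-air correction = 0.3086 × 664.2 = 204.97 mGal
Free-air anomaly = 978581.539 − 978738.85 + (204.97) = 47.659 mGal
Bouguer slab correction = 0.04193 × 2.44 × 664.2 = 67.95 mGal
Simple Bouguer anomaly = 47.659 − (67.95) = -20.291 mGal
Complete Bouguer anomaly = -20.291 + 2.09 = -18.201 mGal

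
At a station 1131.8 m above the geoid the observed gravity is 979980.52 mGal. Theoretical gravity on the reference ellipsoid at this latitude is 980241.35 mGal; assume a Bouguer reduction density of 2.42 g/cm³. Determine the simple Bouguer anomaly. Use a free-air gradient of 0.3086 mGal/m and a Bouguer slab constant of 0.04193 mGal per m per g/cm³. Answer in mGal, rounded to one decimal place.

Free-air correction = 0.3086 × 1131.8 = 349.27 mGal
Free-air anomaly = 979980.52 − 980241.35 + (349.27) = 88.44 mGal
Bouguer slab correction = 0.04193 × 2.42 × 1131.8 = 114.84 mGal
Simple Bouguer anomaly = 88.44 − (114.84) = -26.40 mGal

-26.4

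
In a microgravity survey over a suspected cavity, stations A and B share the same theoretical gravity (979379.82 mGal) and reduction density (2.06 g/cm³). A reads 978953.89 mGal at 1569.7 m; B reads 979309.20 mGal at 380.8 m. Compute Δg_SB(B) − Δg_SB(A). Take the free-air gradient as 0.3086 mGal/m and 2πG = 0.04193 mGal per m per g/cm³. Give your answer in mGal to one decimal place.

Δg_SB(A) = 978953.89 − 979379.82 + 0.3086×1569.7 − 0.04193×2.06×1569.7 = -77.10 mGal
Δg_SB(B) = 979309.20 − 979379.82 + 0.3086×380.8 − 0.04193×2.06×380.8 = 14.00 mGal
Difference = 14.00 − (-77.10) = 91.10 mGal

91.1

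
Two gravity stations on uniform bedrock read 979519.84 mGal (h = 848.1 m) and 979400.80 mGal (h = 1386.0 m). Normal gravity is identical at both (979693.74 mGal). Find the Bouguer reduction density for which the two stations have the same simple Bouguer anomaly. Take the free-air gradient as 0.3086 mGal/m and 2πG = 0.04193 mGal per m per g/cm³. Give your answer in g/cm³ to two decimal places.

2.08

Δg_obs = 979400.80 − 979519.84 = -119.04 mGal over Δh = 1386.0 − 848.1 = 537.9 m
Equal Bouguer anomalies ⇒ Δg_obs + (0.3086 − 0.04193ρ)·Δh = 0
0.3086 − 0.04193ρ = −Δg_obs/Δh = 0.22131
ρ = (0.3086 − 0.22131) / 0.04193 = 2.08 g/cm³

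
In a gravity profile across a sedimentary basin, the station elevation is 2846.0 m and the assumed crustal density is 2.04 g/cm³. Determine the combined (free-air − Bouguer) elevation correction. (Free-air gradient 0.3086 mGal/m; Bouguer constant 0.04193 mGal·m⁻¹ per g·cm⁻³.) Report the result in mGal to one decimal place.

634.8

Combined gradient = 0.3086 − 0.04193 × 2.04 = 0.2230628 mGal/m
Combined elevation correction = 0.2230628 × 2846.0 = 634.8 mGal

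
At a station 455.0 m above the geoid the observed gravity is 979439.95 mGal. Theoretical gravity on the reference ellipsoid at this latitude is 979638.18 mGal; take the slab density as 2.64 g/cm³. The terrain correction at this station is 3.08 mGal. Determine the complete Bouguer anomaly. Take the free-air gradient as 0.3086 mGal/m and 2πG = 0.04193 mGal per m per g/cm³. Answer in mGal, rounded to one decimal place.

Free-air correction = 0.3086 × 455.0 = 140.41 mGal
Free-air anomaly = 979439.95 − 979638.18 + (140.41) = -57.82 mGal
Bouguer slab correction = 0.04193 × 2.64 × 455.0 = 50.37 mGal
Simple Bouguer anomaly = -57.82 − (50.37) = -108.19 mGal
Complete Bouguer anomaly = -108.19 + 3.08 = -105.11 mGal

-105.1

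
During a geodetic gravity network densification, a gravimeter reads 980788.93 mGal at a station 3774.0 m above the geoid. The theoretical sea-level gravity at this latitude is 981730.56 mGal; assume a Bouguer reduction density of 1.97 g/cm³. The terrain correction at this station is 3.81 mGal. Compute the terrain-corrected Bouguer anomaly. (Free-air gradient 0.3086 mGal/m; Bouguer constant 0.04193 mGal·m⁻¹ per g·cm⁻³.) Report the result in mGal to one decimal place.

-84.9

Free-air correction = 0.3086 × 3774.0 = 1164.66 mGal
Free-air anomaly = 980788.93 − 981730.56 + (1164.66) = 223.03 mGal
Bouguer slab correction = 0.04193 × 1.97 × 3774.0 = 311.74 mGal
Simple Bouguer anomaly = 223.03 − (311.74) = -88.71 mGal
Complete Bouguer anomaly = -88.71 + 3.81 = -84.90 mGal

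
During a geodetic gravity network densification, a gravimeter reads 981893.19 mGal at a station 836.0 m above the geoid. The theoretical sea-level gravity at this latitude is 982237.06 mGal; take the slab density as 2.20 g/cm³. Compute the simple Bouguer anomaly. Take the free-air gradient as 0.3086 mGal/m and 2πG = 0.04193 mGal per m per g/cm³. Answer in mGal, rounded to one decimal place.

Free-air correction = 0.3086 × 836.0 = 257.99 mGal
Free-air anomaly = 981893.19 − 982237.06 + (257.99) = -85.88 mGal
Bouguer slab correction = 0.04193 × 2.20 × 836.0 = 77.12 mGal
Simple Bouguer anomaly = -85.88 − (77.12) = -163.00 mGal

-163.0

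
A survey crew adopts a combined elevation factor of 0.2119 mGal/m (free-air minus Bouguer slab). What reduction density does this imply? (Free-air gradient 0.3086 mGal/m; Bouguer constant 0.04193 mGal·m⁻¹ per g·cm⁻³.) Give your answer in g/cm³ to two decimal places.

0.2119 = 0.3086 − 0.04193 × ρ
ρ = (0.3086 − 0.2119) / 0.04193 = 2.31 g/cm³

2.31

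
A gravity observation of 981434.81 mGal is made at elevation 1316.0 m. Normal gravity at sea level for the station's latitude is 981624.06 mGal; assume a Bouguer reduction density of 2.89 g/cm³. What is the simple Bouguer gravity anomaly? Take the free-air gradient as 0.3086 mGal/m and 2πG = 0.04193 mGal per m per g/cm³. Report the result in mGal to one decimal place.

57.4

Free-air correction = 0.3086 × 1316.0 = 406.12 mGal
Free-air anomaly = 981434.81 − 981624.06 + (406.12) = 216.87 mGal
Bouguer slab correction = 0.04193 × 2.89 × 1316.0 = 159.47 mGal
Simple Bouguer anomaly = 216.87 − (159.47) = 57.40 mGal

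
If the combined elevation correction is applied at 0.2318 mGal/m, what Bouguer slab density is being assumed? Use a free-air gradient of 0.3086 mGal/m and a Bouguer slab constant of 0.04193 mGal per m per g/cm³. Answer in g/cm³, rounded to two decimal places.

0.2318 = 0.3086 − 0.04193 × ρ
ρ = (0.3086 − 0.2318) / 0.04193 = 1.83 g/cm³

1.83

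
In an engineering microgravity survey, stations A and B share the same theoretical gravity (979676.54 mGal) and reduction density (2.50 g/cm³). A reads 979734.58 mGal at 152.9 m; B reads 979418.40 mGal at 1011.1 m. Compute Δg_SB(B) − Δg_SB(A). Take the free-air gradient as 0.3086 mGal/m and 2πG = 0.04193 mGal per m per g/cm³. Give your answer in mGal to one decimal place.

-141.3

Δg_SB(A) = 979734.58 − 979676.54 + 0.3086×152.9 − 0.04193×2.50×152.9 = 89.20 mGal
Δg_SB(B) = 979418.40 − 979676.54 + 0.3086×1011.1 − 0.04193×2.50×1011.1 = -52.10 mGal
Difference = -52.10 − (89.20) = -141.30 mGal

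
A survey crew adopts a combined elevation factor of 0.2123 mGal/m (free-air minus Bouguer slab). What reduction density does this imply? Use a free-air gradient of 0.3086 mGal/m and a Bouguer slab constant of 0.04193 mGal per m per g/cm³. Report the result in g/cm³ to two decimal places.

2.30

0.2123 = 0.3086 − 0.04193 × ρ
ρ = (0.3086 − 0.2123) / 0.04193 = 2.30 g/cm³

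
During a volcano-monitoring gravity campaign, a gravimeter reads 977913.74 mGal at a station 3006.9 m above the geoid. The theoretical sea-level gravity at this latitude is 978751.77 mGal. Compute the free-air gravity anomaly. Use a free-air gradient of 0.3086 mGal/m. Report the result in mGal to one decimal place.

Free-air correction = 0.3086 × 3006.9 = 927.93 mGal
Free-air anomaly = 977913.74 − 978751.77 + (927.93) = 89.90 mGal

89.9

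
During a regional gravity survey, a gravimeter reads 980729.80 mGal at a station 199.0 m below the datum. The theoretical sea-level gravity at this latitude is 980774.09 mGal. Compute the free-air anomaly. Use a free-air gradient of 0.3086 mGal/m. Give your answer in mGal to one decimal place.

Free-air correction = 0.3086 × -199.0 = -61.41 mGal
Free-air anomaly = 980729.80 − 980774.09 + (-61.41) = -105.70 mGal

-105.7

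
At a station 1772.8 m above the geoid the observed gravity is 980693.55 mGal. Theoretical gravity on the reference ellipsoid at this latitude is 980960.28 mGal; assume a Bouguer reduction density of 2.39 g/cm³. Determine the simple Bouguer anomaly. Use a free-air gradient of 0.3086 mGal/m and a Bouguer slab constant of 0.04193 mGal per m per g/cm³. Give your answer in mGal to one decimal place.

102.7

Free-air correction = 0.3086 × 1772.8 = 547.09 mGal
Free-air anomaly = 980693.55 − 980960.28 + (547.09) = 280.36 mGal
Bouguer slab correction = 0.04193 × 2.39 × 1772.8 = 177.66 mGal
Simple Bouguer anomaly = 280.36 − (177.66) = 102.70 mGal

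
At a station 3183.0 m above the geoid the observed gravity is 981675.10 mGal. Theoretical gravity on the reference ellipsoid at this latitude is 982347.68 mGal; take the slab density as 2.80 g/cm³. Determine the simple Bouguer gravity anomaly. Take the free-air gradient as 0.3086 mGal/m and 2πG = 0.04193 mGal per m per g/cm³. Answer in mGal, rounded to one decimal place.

-64.0

Free-air correction = 0.3086 × 3183.0 = 982.27 mGal
Free-air anomaly = 981675.10 − 982347.68 + (982.27) = 309.69 mGal
Bouguer slab correction = 0.04193 × 2.80 × 3183.0 = 373.70 mGal
Simple Bouguer anomaly = 309.69 − (373.70) = -64.01 mGal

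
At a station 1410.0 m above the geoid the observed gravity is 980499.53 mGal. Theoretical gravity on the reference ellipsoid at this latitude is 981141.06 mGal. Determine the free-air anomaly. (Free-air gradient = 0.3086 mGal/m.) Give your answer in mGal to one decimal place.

-206.4

Free-air correction = 0.3086 × 1410.0 = 435.13 mGal
Free-air anomaly = 980499.53 − 981141.06 + (435.13) = -206.40 mGal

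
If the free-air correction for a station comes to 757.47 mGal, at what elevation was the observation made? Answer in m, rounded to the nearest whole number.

2455

h = 757.47 / 0.3086 = 2454.54 m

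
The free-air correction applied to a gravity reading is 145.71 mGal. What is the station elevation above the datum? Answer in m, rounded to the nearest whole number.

h = 145.71 / 0.3086 = 472.16 m

472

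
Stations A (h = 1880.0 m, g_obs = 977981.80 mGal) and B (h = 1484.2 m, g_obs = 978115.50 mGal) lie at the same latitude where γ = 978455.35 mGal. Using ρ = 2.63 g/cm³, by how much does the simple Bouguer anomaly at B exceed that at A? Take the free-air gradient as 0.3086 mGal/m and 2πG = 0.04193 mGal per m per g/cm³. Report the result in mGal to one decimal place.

Δg_SB(A) = 977981.80 − 978455.35 + 0.3086×1880.0 − 0.04193×2.63×1880.0 = -100.70 mGal
Δg_SB(B) = 978115.50 − 978455.35 + 0.3086×1484.2 − 0.04193×2.63×1484.2 = -45.50 mGal
Difference = -45.50 − (-100.70) = 55.20 mGal

55.2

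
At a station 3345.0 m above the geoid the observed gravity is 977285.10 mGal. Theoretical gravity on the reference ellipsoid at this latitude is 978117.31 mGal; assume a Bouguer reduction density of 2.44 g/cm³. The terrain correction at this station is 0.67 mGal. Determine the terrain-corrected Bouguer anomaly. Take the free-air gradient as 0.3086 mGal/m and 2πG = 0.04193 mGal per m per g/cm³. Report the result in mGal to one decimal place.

-141.5

Free-air correction = 0.3086 × 3345.0 = 1032.27 mGal
Free-air anomaly = 977285.10 − 978117.31 + (1032.27) = 200.06 mGal
Bouguer slab correction = 0.04193 × 2.44 × 3345.0 = 342.22 mGal
Simple Bouguer anomaly = 200.06 − (342.22) = -142.16 mGal
Complete Bouguer anomaly = -142.16 + 0.67 = -141.49 mGal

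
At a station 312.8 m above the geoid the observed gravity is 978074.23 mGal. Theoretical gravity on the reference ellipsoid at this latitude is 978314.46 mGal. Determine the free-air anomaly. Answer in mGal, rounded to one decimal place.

Free-air correction = 0.3086 × 312.8 = 96.53 mGal
Free-air anomaly = 978074.23 − 978314.46 + (96.53) = -143.70 mGal

-143.7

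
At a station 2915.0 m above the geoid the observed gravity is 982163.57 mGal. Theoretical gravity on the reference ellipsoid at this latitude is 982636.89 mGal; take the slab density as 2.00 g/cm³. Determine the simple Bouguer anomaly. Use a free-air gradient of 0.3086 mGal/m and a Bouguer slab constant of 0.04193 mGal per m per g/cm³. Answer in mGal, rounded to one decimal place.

Free-air correction = 0.3086 × 2915.0 = 899.57 mGal
Free-air anomaly = 982163.57 − 982636.89 + (899.57) = 426.25 mGal
Bouguer slab correction = 0.04193 × 2.00 × 2915.0 = 244.45 mGal
Simple Bouguer anomaly = 426.25 − (244.45) = 181.80 mGal

181.8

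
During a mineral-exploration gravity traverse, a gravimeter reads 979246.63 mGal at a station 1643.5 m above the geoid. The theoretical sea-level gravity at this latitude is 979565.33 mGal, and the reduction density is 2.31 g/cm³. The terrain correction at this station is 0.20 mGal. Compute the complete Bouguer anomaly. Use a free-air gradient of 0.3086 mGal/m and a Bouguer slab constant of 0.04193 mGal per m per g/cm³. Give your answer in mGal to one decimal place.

Free-air correction = 0.3086 × 1643.5 = 507.18 mGal
Free-air anomaly = 979246.63 − 979565.33 + (507.18) = 188.48 mGal
Bouguer slab correction = 0.04193 × 2.31 × 1643.5 = 159.19 mGal
Simple Bouguer anomaly = 188.48 − (159.19) = 29.29 mGal
Complete Bouguer anomaly = 29.29 + 0.20 = 29.49 mGal

29.5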